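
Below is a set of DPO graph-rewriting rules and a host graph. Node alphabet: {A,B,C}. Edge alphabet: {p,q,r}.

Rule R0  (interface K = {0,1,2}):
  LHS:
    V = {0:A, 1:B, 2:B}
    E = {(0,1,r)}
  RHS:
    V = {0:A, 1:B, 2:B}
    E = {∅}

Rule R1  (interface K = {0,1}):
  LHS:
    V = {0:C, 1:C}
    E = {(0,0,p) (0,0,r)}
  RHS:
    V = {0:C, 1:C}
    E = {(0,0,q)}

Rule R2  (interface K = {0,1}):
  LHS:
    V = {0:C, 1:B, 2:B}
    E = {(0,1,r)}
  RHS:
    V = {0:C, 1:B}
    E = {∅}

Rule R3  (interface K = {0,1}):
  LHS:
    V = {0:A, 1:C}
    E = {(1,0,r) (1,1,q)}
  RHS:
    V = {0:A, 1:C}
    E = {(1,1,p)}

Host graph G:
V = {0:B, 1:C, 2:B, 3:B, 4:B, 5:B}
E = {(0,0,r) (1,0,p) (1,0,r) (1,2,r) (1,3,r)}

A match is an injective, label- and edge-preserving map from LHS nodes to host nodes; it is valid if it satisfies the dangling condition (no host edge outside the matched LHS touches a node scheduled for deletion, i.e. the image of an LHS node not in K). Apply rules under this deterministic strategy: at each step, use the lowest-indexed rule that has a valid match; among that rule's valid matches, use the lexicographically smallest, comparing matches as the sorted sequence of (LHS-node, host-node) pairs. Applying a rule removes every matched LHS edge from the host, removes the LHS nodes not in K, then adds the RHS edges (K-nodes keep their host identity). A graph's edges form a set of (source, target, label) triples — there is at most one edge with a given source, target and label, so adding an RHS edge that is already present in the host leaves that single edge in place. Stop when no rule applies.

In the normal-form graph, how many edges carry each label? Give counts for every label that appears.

Answer: p:1 r:1

Rewrite trace:
[0] host  ⇒  6 nodes, 5 edges  {0-r->0 1-p->0 1-r->0 1-r->2 1-r->3}
[1] R2 @ {0↦1, 1↦0, 2↦4}  ⇒  5 nodes, 4 edges  {0-r->0 1-p->0 1-r->2 1-r->3}
[2] R2 @ {0↦1, 1↦2, 2↦5}  ⇒  4 nodes, 3 edges  {0-r->0 1-p->0 1-r->3}
[3] R2 @ {0↦1, 1↦3, 2↦2}  ⇒  3 nodes, 2 edges  {0-r->0 1-p->0}
normal form: no rule applies after step 3
NF edges: [(0, 0, 'r'), (1, 0, 'p')]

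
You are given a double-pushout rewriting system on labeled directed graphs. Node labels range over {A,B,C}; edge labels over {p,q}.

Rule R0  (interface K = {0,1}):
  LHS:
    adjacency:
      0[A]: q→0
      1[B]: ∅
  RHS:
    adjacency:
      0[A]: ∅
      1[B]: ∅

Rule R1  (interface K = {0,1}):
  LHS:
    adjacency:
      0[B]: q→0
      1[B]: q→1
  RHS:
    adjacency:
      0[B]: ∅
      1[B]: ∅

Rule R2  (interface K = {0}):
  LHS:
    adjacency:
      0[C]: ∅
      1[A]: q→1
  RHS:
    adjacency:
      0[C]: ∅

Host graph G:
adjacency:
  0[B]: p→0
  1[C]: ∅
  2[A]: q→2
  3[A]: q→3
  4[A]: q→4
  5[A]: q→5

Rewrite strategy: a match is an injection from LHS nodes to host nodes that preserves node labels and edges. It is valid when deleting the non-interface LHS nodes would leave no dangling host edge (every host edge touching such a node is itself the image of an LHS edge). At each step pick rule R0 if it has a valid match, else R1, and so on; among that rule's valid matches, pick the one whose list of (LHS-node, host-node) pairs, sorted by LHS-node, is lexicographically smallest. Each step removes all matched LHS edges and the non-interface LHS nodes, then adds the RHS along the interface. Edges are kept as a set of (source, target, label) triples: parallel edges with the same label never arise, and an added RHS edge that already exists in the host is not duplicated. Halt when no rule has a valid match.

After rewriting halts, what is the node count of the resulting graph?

initial: |V|=6 |E|=5  E = 0-p->0 2-q->2 3-q->3 4-q->4 5-q->5
step 1: apply R0 at {0↦2, 1↦0}  → |V|=6 |E|=4  E = 0-p->0 3-q->3 4-q->4 5-q->5
step 2: apply R0 at {0↦3, 1↦0}  → |V|=6 |E|=3  E = 0-p->0 4-q->4 5-q->5
step 3: apply R0 at {0↦4, 1↦0}  → |V|=6 |E|=2  E = 0-p->0 5-q->5
step 4: apply R0 at {0↦5, 1↦0}  → |V|=6 |E|=1  E = 0-p->0
halt: no rule applies after step 4
NF nodes: {0:B, 1:C, 2:A, 3:A, 4:A, 5:A}

Answer: 6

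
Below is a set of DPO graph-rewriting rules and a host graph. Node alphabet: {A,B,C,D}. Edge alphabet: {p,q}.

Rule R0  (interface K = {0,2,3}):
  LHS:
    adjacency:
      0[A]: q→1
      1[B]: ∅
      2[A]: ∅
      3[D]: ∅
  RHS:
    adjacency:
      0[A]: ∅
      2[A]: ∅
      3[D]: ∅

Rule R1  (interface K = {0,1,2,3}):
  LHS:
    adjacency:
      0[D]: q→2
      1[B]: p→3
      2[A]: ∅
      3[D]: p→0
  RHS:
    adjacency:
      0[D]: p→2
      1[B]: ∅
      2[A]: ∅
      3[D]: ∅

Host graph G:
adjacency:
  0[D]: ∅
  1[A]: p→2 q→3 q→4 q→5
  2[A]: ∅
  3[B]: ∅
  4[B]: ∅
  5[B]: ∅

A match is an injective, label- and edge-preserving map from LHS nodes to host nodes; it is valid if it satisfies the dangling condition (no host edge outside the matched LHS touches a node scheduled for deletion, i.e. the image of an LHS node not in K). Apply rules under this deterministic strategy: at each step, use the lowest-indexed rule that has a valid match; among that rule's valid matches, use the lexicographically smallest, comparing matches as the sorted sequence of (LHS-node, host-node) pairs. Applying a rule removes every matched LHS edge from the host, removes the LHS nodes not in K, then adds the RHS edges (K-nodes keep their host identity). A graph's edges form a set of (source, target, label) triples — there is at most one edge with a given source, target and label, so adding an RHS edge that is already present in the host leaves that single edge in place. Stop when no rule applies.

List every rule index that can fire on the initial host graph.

R0: 3 valid matches — {0↦1, 1↦3, 2↦2, 3↦0}, {0↦1, 1↦4, 2↦2, 3↦0}, {0↦1, 1↦5, 2↦2, 3↦0}
R1: no valid match — LHS pattern not found

Answer: [R0]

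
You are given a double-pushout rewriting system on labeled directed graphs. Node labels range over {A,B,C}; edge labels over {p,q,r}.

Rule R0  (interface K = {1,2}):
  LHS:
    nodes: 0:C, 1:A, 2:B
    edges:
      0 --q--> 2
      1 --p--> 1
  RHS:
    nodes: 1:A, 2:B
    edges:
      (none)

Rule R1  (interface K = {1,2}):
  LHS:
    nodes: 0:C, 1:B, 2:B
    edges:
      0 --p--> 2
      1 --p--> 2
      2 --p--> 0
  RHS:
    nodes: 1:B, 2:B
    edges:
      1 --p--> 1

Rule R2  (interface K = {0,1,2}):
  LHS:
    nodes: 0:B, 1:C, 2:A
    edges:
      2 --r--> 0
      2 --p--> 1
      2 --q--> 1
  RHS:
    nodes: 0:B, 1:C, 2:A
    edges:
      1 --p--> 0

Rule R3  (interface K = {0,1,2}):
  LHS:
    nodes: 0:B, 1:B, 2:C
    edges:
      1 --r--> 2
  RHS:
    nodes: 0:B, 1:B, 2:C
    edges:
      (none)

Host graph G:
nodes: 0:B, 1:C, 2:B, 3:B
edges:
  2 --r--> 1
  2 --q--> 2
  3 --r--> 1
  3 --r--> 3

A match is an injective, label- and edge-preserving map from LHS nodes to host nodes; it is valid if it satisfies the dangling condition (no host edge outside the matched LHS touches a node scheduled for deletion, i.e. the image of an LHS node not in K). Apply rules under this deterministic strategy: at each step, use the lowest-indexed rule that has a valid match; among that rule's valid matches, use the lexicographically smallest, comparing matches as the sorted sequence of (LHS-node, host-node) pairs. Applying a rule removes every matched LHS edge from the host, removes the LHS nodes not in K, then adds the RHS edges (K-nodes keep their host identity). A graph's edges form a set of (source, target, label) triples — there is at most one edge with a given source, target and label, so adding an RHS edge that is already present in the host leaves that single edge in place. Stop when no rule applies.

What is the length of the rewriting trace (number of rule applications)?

Answer: 2

Rewrite trace:
initial: |V|=4 |E|=4  E = 2-r->1 2-q->2 3-r->1 3-r->3
step 1: apply R3 at {0↦0, 1↦2, 2↦1}  → |V|=4 |E|=3  E = 2-q->2 3-r->1 3-r->3
step 2: apply R3 at {0↦0, 1↦3, 2↦1}  → |V|=4 |E|=2  E = 2-q->2 3-r->3
normal form: no rule applies after step 2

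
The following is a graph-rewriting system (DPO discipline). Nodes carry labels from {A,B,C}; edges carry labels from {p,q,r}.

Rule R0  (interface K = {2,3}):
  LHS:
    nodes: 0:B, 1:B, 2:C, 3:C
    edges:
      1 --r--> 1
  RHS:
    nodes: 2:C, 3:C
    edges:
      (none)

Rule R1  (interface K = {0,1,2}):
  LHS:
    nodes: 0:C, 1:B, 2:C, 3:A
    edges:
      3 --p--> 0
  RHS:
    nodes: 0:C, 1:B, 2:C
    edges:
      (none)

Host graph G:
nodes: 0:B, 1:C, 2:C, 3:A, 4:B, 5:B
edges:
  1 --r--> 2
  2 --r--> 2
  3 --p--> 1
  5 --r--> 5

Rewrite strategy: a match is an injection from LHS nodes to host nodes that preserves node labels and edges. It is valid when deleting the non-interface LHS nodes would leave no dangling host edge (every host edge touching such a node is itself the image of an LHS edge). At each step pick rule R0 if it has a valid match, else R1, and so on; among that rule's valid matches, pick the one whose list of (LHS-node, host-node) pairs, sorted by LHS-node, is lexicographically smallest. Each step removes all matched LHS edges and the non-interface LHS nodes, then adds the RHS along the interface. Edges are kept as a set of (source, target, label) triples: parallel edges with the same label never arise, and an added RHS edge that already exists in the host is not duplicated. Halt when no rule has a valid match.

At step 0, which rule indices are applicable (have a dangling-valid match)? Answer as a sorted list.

R0: 4 valid matches — {0↦0, 1↦5, 2↦1, 3↦2}, {0↦0, 1↦5, 2↦2, 3↦1}, {0↦4, 1↦5, 2↦1, 3↦2} (+1 more)
R1: 3 valid matches — {0↦1, 1↦0, 2↦2, 3↦3}, {0↦1, 1↦4, 2↦2, 3↦3}, {0↦1, 1↦5, 2↦2, 3↦3}

Answer: [R0,R1]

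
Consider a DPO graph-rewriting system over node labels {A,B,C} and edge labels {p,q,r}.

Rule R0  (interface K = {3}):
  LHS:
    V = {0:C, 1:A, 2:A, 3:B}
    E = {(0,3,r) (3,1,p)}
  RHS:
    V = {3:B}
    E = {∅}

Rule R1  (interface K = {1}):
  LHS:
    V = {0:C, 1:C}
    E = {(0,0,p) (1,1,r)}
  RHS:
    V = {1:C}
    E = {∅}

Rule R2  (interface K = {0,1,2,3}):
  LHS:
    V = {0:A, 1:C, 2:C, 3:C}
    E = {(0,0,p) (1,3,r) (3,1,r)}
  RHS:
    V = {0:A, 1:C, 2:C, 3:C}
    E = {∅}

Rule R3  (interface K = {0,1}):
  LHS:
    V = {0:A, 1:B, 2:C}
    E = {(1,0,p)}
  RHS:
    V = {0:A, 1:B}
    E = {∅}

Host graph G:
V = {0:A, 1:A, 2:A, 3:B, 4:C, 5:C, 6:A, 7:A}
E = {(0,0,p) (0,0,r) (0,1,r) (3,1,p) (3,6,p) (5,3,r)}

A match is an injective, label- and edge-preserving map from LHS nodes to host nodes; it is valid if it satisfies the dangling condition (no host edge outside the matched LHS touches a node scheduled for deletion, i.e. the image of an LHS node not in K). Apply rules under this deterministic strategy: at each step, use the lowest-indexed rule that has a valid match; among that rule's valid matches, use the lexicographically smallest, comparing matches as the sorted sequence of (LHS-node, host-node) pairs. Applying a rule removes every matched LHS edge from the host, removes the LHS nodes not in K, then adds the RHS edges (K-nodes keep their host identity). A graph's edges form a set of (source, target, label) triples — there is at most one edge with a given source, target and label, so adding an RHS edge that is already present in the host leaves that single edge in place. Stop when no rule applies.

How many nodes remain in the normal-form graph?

[0] host  ⇒  8 nodes, 6 edges  {0-p->0 0-r->0 0-r->1 3-p->1 3-p->6 5-r->3}
[1] R0 @ {0↦5, 1↦6, 2↦2, 3↦3}  ⇒  5 nodes, 4 edges  {0-p->0 0-r->0 0-r->1 3-p->1}
[2] R3 @ {0↦1, 1↦3, 2↦4}  ⇒  4 nodes, 3 edges  {0-p->0 0-r->0 0-r->1}
final graph: no rule applies after step 2
NF nodes: {0:A, 1:A, 3:B, 7:A}

Answer: 4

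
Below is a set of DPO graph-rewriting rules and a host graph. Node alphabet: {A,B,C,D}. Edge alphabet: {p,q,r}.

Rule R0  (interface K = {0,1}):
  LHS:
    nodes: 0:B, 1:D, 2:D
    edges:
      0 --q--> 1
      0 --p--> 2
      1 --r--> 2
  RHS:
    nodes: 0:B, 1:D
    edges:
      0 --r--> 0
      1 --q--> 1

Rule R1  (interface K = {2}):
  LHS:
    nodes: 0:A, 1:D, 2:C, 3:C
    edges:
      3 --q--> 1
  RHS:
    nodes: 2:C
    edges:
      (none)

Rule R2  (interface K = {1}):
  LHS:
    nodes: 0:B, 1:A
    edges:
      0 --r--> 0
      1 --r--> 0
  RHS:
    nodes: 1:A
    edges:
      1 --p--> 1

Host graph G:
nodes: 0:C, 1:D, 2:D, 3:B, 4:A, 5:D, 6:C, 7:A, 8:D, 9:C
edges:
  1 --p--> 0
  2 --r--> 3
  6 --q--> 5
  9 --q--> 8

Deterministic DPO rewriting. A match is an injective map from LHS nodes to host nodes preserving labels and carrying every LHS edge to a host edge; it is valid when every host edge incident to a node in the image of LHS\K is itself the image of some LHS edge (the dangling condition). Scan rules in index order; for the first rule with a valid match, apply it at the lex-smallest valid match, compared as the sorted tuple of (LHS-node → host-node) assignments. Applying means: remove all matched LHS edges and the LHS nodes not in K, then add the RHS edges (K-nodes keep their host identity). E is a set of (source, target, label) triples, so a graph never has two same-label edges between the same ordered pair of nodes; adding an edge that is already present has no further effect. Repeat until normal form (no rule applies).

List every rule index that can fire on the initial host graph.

Answer: [R1]

Rewrite trace:
R0: no valid match — LHS pattern not found
R1: 8 valid matches — {0↦4, 1↦5, 2↦0, 3↦6}, {0↦4, 1↦5, 2↦9, 3↦6}, {0↦4, 1↦8, 2↦0, 3↦9} (+5 more)
R2: no valid match — LHS pattern not found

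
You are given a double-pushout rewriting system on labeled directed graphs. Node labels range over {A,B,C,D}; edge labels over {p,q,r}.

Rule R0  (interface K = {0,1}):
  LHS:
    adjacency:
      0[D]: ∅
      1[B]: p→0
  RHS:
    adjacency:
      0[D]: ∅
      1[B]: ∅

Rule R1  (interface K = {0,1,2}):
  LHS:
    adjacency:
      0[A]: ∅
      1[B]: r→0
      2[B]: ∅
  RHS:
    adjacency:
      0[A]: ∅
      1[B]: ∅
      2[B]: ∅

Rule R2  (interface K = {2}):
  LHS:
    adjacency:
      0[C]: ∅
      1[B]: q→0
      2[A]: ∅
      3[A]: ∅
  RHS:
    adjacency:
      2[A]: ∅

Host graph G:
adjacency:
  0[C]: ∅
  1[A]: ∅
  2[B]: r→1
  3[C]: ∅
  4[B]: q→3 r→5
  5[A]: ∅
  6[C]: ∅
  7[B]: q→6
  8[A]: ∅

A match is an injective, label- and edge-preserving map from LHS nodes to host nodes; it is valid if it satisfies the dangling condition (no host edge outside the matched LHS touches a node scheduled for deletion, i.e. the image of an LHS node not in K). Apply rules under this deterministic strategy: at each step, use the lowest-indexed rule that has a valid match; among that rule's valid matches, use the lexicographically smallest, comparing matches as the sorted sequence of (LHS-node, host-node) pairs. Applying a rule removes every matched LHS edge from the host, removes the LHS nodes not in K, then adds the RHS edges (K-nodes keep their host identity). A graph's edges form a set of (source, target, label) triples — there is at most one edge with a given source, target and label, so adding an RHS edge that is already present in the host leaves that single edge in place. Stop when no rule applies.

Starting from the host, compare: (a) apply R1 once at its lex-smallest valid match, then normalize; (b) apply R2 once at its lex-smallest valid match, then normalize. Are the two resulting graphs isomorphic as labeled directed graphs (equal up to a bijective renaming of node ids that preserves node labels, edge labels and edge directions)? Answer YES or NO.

Answer: YES

Derivation:
branch R1-first: apply at {0↦1, 1↦2, 2↦4} → |E|=3, then 3 more step(s) → NF |V|=3 |E|=0 V={0:C, 1:A, 2:B} E=∅
branch R2-first: apply at {0↦6, 1↦7, 2↦1, 3↦8} → |E|=3, then 3 more step(s) → NF |V|=3 |E|=0 V={0:C, 1:A, 2:B} E=∅
graphs isomorphic (equal up to label-preserving node renaming)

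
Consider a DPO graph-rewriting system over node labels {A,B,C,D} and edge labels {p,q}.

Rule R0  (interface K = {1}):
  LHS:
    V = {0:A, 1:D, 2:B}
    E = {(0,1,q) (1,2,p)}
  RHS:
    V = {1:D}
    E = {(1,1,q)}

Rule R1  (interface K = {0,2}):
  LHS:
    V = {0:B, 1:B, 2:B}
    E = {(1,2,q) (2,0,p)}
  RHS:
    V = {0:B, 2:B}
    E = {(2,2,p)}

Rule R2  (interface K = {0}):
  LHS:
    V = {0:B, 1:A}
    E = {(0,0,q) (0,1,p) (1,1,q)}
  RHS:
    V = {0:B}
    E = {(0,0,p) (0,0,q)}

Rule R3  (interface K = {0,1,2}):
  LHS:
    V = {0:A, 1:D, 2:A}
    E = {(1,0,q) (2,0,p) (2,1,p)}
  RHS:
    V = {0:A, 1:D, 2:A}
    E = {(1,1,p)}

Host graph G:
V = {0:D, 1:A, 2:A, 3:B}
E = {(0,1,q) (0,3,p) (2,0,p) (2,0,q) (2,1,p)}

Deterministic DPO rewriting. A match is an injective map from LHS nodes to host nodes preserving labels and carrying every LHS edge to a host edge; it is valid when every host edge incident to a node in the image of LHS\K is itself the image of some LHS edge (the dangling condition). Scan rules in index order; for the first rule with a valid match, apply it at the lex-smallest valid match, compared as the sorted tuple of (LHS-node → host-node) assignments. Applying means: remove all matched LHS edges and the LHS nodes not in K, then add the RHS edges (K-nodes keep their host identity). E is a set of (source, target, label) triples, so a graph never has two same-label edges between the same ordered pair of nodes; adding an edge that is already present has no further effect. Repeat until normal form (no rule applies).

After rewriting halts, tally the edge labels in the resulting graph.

start.  V:4 E:5  edges: 0-q->1 0-p->3 2-p->0 2-q->0 2-p->1
1. fire R3 via {0↦1, 1↦0, 2↦2}  →  V:4 E:3  edges: 0-p->0 0-p->3 2-q->0
2. fire R0 via {0↦2, 1↦0, 2↦3}  →  V:2 E:2  edges: 0-p->0 0-q->0
final graph: no rule applies after step 2
NF edges: [(0, 0, 'p'), (0, 0, 'q')]

Answer: p:1 q:1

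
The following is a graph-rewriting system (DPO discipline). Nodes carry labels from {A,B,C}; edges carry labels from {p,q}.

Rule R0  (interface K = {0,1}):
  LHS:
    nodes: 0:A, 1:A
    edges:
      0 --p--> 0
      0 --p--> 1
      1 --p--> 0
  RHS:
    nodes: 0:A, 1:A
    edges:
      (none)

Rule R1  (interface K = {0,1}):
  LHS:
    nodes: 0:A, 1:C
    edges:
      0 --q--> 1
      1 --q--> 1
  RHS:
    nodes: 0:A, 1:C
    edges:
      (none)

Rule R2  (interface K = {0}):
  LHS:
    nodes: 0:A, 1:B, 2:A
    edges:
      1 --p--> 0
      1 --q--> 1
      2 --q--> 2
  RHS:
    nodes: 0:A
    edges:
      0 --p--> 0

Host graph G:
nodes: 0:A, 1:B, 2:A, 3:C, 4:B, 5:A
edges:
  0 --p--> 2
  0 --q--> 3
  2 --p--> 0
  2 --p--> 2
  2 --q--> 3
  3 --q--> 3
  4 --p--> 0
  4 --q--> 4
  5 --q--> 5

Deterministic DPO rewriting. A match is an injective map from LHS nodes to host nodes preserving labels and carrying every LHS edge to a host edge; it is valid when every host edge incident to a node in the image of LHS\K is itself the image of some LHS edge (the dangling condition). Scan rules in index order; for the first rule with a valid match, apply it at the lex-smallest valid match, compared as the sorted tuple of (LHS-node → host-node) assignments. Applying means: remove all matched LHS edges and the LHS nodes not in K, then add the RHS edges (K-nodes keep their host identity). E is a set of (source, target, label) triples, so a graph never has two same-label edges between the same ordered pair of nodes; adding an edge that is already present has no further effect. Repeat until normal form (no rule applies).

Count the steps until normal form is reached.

Answer: 3

Rewrite trace:
[0] host  ⇒  6 nodes, 9 edges  {0-p->2 0-q->3 2-p->0 2-p->2 2-q->3 3-q->3 4-p->0 4-q->4 5-q->5}
[1] R0 @ {0↦2, 1↦0}  ⇒  6 nodes, 6 edges  {0-q->3 2-q->3 3-q->3 4-p->0 4-q->4 5-q->5}
[2] R1 @ {0↦0, 1↦3}  ⇒  6 nodes, 4 edges  {2-q->3 4-p->0 4-q->4 5-q->5}
[3] R2 @ {0↦0, 1↦4, 2↦5}  ⇒  4 nodes, 2 edges  {0-p->0 2-q->3}
final graph: no rule applies after step 3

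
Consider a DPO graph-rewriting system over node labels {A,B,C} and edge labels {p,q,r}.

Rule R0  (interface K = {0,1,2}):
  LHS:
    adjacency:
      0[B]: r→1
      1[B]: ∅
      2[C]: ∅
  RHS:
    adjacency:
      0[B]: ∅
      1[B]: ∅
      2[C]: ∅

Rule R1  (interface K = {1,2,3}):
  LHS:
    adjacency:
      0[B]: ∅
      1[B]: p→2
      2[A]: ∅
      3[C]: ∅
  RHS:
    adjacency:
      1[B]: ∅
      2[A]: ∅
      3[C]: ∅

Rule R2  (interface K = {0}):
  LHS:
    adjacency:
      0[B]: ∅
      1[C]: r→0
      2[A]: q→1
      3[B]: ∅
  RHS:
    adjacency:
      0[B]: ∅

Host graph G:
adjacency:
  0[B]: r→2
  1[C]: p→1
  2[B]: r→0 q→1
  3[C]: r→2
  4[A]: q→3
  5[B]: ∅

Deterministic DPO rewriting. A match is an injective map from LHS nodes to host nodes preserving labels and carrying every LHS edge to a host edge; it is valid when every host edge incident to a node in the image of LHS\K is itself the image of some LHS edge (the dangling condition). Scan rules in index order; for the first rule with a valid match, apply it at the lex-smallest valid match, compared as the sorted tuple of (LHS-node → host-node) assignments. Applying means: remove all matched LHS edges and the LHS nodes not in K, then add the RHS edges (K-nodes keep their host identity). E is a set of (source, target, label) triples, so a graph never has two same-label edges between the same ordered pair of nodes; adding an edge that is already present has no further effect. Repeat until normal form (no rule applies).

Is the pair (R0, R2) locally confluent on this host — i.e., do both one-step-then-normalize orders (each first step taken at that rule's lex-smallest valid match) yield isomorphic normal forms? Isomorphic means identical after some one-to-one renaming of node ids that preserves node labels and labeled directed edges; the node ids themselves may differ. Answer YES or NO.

Answer: YES

Steps:
branch R0-first: apply at {0↦0, 1↦2, 2↦1} → |E|=5, then 2 more step(s) → NF |V|=3 |E|=2 V={1:C, 2:B, 5:B} E=1-p->1 2-q->1
branch R2-first: apply at {0↦2, 1↦3, 2↦4, 3↦5} → |E|=4, then 2 more step(s) → NF |V|=3 |E|=2 V={0:B, 1:C, 2:B} E=1-p->1 2-q->1
graphs isomorphic (equal up to label-preserving node renaming)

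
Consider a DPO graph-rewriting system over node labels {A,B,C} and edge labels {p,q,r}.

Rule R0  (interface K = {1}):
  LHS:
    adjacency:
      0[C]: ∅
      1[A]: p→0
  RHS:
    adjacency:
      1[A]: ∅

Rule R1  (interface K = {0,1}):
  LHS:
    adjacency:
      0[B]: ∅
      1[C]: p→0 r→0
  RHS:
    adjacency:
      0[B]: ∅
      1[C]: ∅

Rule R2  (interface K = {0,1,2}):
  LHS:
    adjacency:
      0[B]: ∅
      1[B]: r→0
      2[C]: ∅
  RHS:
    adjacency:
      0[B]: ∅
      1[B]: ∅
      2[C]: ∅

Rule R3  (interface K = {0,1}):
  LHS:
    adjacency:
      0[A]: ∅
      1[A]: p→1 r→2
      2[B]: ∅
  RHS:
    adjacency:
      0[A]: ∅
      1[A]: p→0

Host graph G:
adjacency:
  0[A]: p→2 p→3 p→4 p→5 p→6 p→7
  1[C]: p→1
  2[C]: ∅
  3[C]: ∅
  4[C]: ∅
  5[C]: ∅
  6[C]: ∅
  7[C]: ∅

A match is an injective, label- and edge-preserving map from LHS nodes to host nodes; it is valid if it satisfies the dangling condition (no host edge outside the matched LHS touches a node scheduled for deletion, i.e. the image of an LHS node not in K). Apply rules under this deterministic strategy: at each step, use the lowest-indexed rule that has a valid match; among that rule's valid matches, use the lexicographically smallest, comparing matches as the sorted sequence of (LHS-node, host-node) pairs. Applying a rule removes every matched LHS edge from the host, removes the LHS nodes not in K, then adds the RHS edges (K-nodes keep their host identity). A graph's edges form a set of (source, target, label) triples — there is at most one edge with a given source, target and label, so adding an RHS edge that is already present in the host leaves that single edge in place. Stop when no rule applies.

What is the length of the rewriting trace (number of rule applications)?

Answer: 6

Derivation:
[0] host  ⇒  8 nodes, 7 edges  {0-p->2 0-p->3 0-p->4 0-p->5 0-p->6 0-p->7 1-p->1}
[1] R0 @ {0↦2, 1↦0}  ⇒  7 nodes, 6 edges  {0-p->3 0-p->4 0-p->5 0-p->6 0-p->7 1-p->1}
[2] R0 @ {0↦3, 1↦0}  ⇒  6 nodes, 5 edges  {0-p->4 0-p->5 0-p->6 0-p->7 1-p->1}
[3] R0 @ {0↦4, 1↦0}  ⇒  5 nodes, 4 edges  {0-p->5 0-p->6 0-p->7 1-p->1}
[4] R0 @ {0↦5, 1↦0}  ⇒  4 nodes, 3 edges  {0-p->6 0-p->7 1-p->1}
[5] R0 @ {0↦6, 1↦0}  ⇒  3 nodes, 2 edges  {0-p->7 1-p->1}
[6] R0 @ {0↦7, 1↦0}  ⇒  2 nodes, 1 edges  {1-p->1}
normal form: no rule applies after step 6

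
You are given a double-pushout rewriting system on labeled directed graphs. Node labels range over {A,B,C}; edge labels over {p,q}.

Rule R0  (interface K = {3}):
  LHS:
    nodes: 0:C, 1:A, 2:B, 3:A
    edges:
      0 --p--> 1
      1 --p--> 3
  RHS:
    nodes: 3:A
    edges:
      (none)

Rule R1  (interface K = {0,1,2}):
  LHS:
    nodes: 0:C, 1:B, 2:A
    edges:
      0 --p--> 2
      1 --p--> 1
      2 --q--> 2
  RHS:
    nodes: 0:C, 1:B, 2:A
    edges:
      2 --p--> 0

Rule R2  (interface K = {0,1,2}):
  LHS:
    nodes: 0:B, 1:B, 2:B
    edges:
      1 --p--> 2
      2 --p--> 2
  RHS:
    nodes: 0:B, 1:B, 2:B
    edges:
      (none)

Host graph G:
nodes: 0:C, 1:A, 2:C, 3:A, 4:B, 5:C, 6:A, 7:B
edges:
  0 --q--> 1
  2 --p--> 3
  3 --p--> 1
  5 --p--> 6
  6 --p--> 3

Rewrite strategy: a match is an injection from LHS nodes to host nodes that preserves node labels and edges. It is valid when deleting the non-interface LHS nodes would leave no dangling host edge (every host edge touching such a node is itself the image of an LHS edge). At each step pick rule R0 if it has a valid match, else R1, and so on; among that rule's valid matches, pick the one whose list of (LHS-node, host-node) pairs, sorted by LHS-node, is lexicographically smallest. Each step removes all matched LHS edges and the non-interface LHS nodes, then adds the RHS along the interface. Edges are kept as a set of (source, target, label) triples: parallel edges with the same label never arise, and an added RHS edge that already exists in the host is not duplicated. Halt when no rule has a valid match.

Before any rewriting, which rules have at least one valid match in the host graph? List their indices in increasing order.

R0: 2 valid matches — {0↦5, 1↦6, 2↦4, 3↦3}, {0↦5, 1↦6, 2↦7, 3↦3}
R1: no valid match — LHS pattern not found
R2: no valid match — LHS pattern not found

Answer: [R0]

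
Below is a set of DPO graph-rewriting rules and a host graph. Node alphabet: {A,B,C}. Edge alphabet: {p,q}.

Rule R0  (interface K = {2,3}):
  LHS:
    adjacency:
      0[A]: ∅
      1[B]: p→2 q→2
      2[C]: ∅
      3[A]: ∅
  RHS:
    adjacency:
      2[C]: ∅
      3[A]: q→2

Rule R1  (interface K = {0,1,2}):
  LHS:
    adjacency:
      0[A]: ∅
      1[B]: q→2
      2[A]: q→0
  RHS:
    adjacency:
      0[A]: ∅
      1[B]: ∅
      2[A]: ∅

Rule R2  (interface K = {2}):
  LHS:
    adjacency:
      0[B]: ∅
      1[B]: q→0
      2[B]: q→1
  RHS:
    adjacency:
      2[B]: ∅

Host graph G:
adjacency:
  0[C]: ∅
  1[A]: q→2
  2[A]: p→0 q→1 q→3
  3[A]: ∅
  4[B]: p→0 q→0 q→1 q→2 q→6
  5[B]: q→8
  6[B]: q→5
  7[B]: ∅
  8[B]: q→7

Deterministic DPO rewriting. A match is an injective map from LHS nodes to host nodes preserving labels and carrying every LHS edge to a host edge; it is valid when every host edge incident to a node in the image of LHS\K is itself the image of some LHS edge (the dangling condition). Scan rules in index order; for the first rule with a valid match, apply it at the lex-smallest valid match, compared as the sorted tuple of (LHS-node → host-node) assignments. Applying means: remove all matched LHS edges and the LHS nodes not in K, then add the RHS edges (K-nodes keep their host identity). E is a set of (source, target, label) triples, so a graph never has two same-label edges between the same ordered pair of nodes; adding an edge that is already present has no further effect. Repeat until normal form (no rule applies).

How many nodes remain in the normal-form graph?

Answer: 3

Steps:
[0] host  ⇒  9 nodes, 12 edges  {1-q->2 2-p->0 2-q->1 2-q->3 4-p->0 4-q->0 4-q->1 4-q->2 4-q->6 5-q->8 6-q->5 8-q->7}
[1] R1 @ {0↦1, 1↦4, 2↦2}  ⇒  9 nodes, 10 edges  {1-q->2 2-p->0 2-q->3 4-p->0 4-q->0 4-q->1 4-q->6 5-q->8 6-q->5 8-q->7}
[2] R1 @ {0↦2, 1↦4, 2↦1}  ⇒  9 nodes, 8 edges  {2-p->0 2-q->3 4-p->0 4-q->0 4-q->6 5-q->8 6-q->5 8-q->7}
[3] R2 @ {0↦7, 1↦8, 2↦5}  ⇒  7 nodes, 6 edges  {2-p->0 2-q->3 4-p->0 4-q->0 4-q->6 6-q->5}
[4] R2 @ {0↦5, 1↦6, 2↦4}  ⇒  5 nodes, 4 edges  {2-p->0 2-q->3 4-p->0 4-q->0}
[5] R0 @ {0↦1, 1↦4, 2↦0, 3↦2}  ⇒  3 nodes, 3 edges  {2-p->0 2-q->0 2-q->3}
normal form: no rule applies after step 5
NF nodes: {0:C, 2:A, 3:A}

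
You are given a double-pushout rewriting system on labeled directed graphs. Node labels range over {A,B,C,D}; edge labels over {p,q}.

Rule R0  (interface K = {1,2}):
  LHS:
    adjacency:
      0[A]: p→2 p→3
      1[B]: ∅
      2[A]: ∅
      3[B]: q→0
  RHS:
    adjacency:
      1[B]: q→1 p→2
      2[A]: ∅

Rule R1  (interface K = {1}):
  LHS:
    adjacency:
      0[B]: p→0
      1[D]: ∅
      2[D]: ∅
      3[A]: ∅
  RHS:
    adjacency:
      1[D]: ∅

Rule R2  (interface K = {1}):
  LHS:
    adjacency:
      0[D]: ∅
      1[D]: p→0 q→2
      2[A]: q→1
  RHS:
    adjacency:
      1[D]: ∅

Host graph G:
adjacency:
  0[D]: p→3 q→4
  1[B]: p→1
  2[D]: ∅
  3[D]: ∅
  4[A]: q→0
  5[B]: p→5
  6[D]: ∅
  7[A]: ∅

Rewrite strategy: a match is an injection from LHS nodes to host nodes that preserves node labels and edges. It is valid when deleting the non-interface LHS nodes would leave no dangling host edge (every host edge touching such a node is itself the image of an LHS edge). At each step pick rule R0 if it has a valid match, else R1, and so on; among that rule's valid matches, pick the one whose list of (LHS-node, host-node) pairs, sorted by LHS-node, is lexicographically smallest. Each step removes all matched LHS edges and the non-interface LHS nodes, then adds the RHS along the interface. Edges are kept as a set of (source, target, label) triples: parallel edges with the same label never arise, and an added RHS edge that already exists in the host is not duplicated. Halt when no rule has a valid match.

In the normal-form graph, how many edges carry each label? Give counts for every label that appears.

Answer: p:1

Steps:
initial: |V|=8 |E|=5  E = 0-p->3 0-q->4 1-p->1 4-q->0 5-p->5
step 1: apply R1 at {0↦1, 1↦0, 2↦2, 3↦7}  → |V|=5 |E|=4  E = 0-p->3 0-q->4 4-q->0 5-p->5
step 2: apply R2 at {0↦3, 1↦0, 2↦4}  → |V|=3 |E|=1  E = 5-p->5
final graph: no rule applies after step 2
NF edges: [(5, 5, 'p')]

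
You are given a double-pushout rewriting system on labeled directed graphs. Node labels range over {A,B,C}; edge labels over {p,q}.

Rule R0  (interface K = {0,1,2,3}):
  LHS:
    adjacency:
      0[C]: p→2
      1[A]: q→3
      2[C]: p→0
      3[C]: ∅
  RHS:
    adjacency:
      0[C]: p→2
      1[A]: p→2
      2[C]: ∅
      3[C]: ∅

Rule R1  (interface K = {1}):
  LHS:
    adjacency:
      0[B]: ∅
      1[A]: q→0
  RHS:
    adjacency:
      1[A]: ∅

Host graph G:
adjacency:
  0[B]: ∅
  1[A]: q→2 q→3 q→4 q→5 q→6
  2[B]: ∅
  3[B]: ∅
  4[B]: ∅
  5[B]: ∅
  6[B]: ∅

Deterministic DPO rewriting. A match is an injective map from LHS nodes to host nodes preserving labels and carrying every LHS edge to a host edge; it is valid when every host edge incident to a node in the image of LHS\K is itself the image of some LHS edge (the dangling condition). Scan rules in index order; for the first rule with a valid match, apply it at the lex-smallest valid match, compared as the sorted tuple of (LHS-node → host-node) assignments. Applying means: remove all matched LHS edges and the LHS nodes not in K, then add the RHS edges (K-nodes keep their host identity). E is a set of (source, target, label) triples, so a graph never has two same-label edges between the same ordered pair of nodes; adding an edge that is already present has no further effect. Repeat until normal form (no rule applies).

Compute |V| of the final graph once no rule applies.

[0] host  ⇒  7 nodes, 5 edges  {1-q->2 1-q->3 1-q->4 1-q->5 1-q->6}
[1] R1 @ {0↦2, 1↦1}  ⇒  6 nodes, 4 edges  {1-q->3 1-q->4 1-q->5 1-q->6}
[2] R1 @ {0↦3, 1↦1}  ⇒  5 nodes, 3 edges  {1-q->4 1-q->5 1-q->6}
[3] R1 @ {0↦4, 1↦1}  ⇒  4 nodes, 2 edges  {1-q->5 1-q->6}
[4] R1 @ {0↦5, 1↦1}  ⇒  3 nodes, 1 edges  {1-q->6}
[5] R1 @ {0↦6, 1↦1}  ⇒  2 nodes, 0 edges  {∅}
halt: no rule applies after step 5
NF nodes: {0:B, 1:A}

Answer: 2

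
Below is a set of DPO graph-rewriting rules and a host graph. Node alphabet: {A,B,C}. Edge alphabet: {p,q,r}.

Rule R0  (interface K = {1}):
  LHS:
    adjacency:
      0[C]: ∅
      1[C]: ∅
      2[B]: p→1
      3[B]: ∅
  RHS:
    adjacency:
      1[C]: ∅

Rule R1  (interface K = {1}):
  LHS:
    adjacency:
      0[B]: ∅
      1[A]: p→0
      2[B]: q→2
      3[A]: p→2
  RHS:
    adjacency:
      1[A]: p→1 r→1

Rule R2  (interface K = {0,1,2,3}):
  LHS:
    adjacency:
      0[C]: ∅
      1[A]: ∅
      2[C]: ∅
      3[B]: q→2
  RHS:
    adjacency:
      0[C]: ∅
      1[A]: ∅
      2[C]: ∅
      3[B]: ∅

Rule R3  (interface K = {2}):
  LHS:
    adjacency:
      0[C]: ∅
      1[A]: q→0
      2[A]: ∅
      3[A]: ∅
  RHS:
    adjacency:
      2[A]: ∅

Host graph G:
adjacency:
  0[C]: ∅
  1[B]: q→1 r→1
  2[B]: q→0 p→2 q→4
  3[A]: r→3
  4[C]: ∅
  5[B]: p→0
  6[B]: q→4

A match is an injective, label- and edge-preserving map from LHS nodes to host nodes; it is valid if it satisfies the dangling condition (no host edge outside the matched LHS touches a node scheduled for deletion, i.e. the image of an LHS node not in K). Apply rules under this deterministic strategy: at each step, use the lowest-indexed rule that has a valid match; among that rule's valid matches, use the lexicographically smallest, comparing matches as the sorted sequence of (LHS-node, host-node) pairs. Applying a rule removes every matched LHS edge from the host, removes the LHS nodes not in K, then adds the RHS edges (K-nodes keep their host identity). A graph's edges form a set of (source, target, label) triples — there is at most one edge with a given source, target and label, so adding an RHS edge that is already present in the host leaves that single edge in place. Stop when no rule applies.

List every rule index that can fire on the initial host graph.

Answer: [R2]

Steps:
R0: no valid match — 3 raw matches, all fail dangling condition
R1: no valid match — LHS pattern not found
R2: 3 valid matches — {0↦0, 1↦3, 2↦4, 3↦2}, {0↦0, 1↦3, 2↦4, 3↦6}, {0↦4, 1↦3, 2↦0, 3↦2}
R3: no valid match — LHS pattern not found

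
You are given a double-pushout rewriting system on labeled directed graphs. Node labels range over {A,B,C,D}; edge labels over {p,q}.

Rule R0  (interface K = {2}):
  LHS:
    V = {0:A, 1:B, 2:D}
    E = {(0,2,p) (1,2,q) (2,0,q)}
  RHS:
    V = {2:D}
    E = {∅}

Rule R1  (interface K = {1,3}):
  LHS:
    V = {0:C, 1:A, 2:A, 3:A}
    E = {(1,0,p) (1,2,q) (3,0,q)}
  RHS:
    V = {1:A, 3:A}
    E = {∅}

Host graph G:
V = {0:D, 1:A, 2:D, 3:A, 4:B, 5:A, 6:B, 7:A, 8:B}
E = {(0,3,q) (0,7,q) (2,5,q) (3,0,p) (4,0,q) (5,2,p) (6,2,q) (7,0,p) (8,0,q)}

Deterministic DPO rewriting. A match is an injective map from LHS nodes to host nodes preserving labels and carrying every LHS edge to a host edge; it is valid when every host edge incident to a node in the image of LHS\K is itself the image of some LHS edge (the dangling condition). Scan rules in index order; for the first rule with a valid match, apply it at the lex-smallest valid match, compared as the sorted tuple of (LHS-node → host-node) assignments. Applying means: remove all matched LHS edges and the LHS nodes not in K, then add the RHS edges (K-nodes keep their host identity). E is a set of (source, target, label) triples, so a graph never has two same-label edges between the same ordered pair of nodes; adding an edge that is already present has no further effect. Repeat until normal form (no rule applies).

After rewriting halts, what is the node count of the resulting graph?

[0] host  ⇒  9 nodes, 9 edges  {0-q->3 0-q->7 2-q->5 3-p->0 4-q->0 5-p->2 6-q->2 7-p->0 8-q->0}
[1] R0 @ {0↦3, 1↦4, 2↦0}  ⇒  7 nodes, 6 edges  {0-q->7 2-q->5 5-p->2 6-q->2 7-p->0 8-q->0}
[2] R0 @ {0↦5, 1↦6, 2↦2}  ⇒  5 nodes, 3 edges  {0-q->7 7-p->0 8-q->0}
[3] R0 @ {0↦7, 1↦8, 2↦0}  ⇒  3 nodes, 0 edges  {∅}
final graph: no rule applies after step 3
NF nodes: {0:D, 1:A, 2:D}

Answer: 3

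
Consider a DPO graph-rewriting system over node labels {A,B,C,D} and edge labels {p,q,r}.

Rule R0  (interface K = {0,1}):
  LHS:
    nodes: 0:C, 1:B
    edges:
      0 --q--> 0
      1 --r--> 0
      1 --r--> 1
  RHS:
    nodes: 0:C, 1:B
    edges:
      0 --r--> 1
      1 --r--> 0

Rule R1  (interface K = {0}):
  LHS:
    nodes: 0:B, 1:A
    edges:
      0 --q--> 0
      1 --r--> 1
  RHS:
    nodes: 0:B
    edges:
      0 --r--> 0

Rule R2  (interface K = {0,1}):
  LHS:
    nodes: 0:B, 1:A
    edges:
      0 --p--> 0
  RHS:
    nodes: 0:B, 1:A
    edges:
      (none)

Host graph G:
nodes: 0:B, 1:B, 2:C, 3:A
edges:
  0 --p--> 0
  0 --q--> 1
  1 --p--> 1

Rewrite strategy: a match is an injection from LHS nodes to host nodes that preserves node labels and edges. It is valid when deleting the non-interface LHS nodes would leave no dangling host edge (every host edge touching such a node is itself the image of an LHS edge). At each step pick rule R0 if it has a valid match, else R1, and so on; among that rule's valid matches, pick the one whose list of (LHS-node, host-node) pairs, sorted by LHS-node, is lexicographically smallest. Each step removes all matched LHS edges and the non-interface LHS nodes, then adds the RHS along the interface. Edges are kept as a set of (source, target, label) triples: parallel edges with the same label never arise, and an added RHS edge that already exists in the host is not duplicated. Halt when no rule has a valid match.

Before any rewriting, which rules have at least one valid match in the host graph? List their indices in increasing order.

Answer: [R2]

Derivation:
R0: no valid match — LHS pattern not found
R1: no valid match — LHS pattern not found
R2: 2 valid matches — {0↦0, 1↦3}, {0↦1, 1↦3}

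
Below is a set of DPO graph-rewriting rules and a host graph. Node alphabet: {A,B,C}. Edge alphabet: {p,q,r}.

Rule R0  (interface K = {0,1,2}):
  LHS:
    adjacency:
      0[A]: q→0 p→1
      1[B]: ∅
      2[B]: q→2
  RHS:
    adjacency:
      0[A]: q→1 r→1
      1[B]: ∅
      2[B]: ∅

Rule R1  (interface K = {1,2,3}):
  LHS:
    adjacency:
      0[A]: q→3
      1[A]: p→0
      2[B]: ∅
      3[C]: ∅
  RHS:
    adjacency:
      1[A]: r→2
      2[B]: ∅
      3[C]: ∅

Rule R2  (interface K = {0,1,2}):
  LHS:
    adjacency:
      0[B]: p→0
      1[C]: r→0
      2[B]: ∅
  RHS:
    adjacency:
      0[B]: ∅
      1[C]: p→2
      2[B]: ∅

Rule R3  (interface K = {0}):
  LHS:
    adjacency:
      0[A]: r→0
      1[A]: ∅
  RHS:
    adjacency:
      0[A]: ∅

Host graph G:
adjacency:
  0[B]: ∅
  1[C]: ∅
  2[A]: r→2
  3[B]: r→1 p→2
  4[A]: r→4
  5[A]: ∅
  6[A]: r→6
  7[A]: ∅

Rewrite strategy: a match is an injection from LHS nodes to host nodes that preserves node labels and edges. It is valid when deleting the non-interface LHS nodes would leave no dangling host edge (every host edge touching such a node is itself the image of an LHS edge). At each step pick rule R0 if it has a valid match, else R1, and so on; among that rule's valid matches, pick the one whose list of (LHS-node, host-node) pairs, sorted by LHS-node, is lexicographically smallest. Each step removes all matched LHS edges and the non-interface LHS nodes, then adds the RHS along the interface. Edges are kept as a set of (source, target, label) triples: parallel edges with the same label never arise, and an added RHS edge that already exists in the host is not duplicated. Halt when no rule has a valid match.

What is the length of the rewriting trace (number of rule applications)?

initial: |V|=8 |E|=5  E = 2-r->2 3-r->1 3-p->2 4-r->4 6-r->6
step 1: apply R3 at {0↦2, 1↦5}  → |V|=7 |E|=4  E = 3-r->1 3-p->2 4-r->4 6-r->6
step 2: apply R3 at {0↦4, 1↦7}  → |V|=6 |E|=3  E = 3-r->1 3-p->2 6-r->6
step 3: apply R3 at {0↦6, 1↦4}  → |V|=5 |E|=2  E = 3-r->1 3-p->2
final graph: no rule applies after step 3

Answer: 3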